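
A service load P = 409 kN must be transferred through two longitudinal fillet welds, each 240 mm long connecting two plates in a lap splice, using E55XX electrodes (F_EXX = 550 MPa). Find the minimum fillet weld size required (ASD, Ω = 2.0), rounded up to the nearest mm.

w = 8 mm

Total weld length L = 480 mm.
Required throat t_e = P × Ω / (0.6 F_EXX × L) = 409 × 2.0 / (0.6 × 550 × 480 × 10⁻³) = 5.164 mm.
Required leg w = t_e / 0.707 = 7.304 mm → use 8 mm.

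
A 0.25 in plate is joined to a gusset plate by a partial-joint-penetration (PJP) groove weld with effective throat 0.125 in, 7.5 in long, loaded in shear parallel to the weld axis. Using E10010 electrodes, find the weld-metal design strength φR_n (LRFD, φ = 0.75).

E100XX → F_EXX = 100 ksi.
Effective throat (given) t_e = 0.125 in.
A_we = 0.125 × 7.5 = 0.9375 in².
F_nw = 0.6 F_EXX = 60 ksi.
φR_n = 0.75 × 60 × 0.9375 = 42.19 kip.

φR_n ≈ 42.2 kip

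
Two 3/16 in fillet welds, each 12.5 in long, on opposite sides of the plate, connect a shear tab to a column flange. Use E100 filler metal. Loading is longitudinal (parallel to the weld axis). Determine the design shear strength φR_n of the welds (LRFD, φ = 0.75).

E100XX → F_EXX = 100 ksi.
Effective throat t_e = 0.707 × 0.1875 = 0.1326 in.
Total length L = 25 in; A_we = 0.1326 × 25 = 3.314 in².
F_nw = 0.6 F_EXX = 0.6 × 100 = 60 ksi.
φR_n = 0.75 × 60 × 3.314 = 149.1 kips.

φR_n ≈ 149 kips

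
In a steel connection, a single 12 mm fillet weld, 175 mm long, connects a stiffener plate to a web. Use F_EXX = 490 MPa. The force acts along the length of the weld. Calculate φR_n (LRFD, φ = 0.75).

Effective throat t_e = 0.707 × 12 = 8.484 mm.
Total length L = 175 mm; A_we = 8.484 × 175 = 1485 mm².
F_nw = 0.6 F_EXX = 0.6 × 490 = 294 MPa.
φR_n = 0.75 × 294 × 1485 × 10⁻³ = 327.4 kN.

φR_n ≈ 327 kN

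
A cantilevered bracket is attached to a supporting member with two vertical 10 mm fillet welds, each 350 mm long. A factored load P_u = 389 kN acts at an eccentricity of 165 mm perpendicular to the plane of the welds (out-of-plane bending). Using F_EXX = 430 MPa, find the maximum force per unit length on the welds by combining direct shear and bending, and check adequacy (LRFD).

L_w = 2 × 350 = 700 mm; section modulus (unit throat) S = 2 × L²/6 = 40830 mm².
Direct shear f_v = P/L_w = 389×10³/700 = 555.7 N/mm.
Moment M = P × e = 389×10³ × 165 = 64185000 N·mm; bending f_b = M/S = 1572 N/mm.
f_max = √(f_v² + f_b²) = √(555.7² + 1572²) = 1667 N/mm.
φr_n = 0.75 × 0.6 × 430 × (0.707 × 10) = 1368 N/mm → NOT adequate.

f_max ≈ 1670 N/mm; NOT adequate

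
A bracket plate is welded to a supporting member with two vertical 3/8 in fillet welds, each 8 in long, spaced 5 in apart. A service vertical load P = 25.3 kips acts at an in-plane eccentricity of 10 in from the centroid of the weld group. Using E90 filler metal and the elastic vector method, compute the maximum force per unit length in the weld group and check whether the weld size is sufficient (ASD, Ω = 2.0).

f_max ≈ 7.4 kip/in; NOT adequate

E90XX → F_EXX = 90 ksi.
Total weld length L_w = 16 in. Treat welds as unit-width lines.
Polar moment about centroid: J = 2[d³/12 + d(b/2)²] = 2[8³/12 + 8×2.5²] = 185.3 in³.
Direct shear f_v = P/L_w = 25.3 / 16 = 1.581 kip/in (vertical).
Torsion M = P·e = 25.3 × 10 = 253 kip·in.
Critical point at (x, y) = (2.5, 4) from centroid. f_tx = M·y/J = 5.46 kip/in; f_ty = M·x/J = 3.413 kip/in.
Resultant f_max = √[f_tx² + (f_v + f_ty)²] = √[5.46² + (1.581 + 3.413)²] = 7.4 kip/in.
Capacity per unit length: r_n/Ω = (1/2.0) × 0.6 × 90 × (0.707 × 0.375) = 7.158 kip/in.
7.4 > 7.158 → NOT adequate.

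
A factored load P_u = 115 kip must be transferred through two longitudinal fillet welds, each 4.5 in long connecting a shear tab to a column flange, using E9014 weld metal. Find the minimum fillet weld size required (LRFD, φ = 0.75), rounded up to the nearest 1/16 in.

E90XX → F_EXX = 90 ksi.
Total weld length L = 9 in.
Required throat t_e = P_u / (φ × 0.6 F_EXX × L) = 115 / (0.75 × 0.6 × 90 × 9) = 0.3155 in.
Required leg w = t_e / 0.707 = 0.4463 in → use 1/2 in.

w = 1/2 in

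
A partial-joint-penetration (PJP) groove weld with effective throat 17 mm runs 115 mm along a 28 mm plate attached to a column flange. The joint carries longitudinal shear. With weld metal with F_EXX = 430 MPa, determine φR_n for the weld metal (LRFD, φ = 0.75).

φR_n ≈ 378 kN

Effective throat (given) t_e = 17 mm.
A_we = 17 × 115 = 1955 mm².
F_nw = 0.6 F_EXX = 258 MPa.
φR_n = 0.75 × 258 × 1955 × 10⁻³ = 378.3 kN.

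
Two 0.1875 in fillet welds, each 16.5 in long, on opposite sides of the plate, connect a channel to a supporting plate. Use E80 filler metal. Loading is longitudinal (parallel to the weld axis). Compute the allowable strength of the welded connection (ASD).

E80XX → F_EXX = 80 ksi.
Effective throat t_e = 0.707 × 0.1875 = 0.1326 in.
Total length L = 33 in; A_we = 0.1326 × 33 = 4.375 in².
F_nw = 0.6 F_EXX = 0.6 × 80 = 48 ksi.
R_n = 48 × 4.375 = 210 kip; R_n/Ω = 210/2.0 = 105 kip.

R_n/Ω ≈ 105 kip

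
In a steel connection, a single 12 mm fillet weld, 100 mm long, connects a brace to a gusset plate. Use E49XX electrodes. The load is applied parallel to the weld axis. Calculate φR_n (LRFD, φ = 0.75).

φR_n ≈ 187 kN

E49XX → F_EXX = 490 MPa.
Effective throat t_e = 0.707 × 12 = 8.484 mm.
Total length L = 100 mm; A_we = 8.484 × 100 = 848.4 mm².
F_nw = 0.6 F_EXX = 0.6 × 490 = 294 MPa.
φR_n = 0.75 × 294 × 848.4 × 10⁻³ = 187.1 kN.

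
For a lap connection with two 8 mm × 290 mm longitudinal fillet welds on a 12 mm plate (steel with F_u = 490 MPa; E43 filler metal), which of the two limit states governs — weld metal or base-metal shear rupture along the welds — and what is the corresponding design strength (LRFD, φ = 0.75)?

E43XX → F_EXX = 430 MPa.
t_e = 0.707 × 8 = 5.656 mm; L = 580 mm.
Weld metal: φR_n = 0.75 × 0.6 × 430 × 5.656 × 580 × 10⁻³ = 634.8 kN.
Base metal (shear rupture): φR_n = 0.75 × 0.6 × 490 × 12 × 580 × 10⁻³ = 1535 kN.
Governing: weld metal.

φR_n ≈ 635 kN (weld metal governs)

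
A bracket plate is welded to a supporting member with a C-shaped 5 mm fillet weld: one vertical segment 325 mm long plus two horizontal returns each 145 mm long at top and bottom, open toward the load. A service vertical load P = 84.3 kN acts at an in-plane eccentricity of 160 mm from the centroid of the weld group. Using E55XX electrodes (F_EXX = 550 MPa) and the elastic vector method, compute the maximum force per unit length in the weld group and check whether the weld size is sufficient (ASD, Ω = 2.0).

Total weld length L_w = 615 mm. Treat welds as unit-width lines.
Centroid: x̄ = 2×145×72.5 / 615 = 34.19 mm from the vertical weld.
Polar moment about centroid: J = I_x + I_y = [325³/12 + 2×145×162.5²] + [325×34.19² + 2(145³/12 + 145×38.31²)] = 11830000 mm³.
Direct shear f_v = P/L_w = 84.3×10³ / 615 = 137.1 N/mm (vertical).
Torsion M = P·e = 84.3×10³ × 160 = 13488000 N·mm.
Critical point at (x, y) = (110.8, 162.5) from centroid. f_tx = M·y/J = 185.2 N/mm; f_ty = M·x/J = 126.3 N/mm.
Resultant f_max = √[f_tx² + (f_v + f_ty)²] = √[185.2² + (137.1 + 126.3)²] = 322 N/mm.
Capacity per unit length: r_n/Ω = (1/2.0) × 0.6 × 550 × (0.707 × 5) = 583.3 N/mm.
322 ≤ 583.3 → adequate.

f_max ≈ 322 N/mm; adequate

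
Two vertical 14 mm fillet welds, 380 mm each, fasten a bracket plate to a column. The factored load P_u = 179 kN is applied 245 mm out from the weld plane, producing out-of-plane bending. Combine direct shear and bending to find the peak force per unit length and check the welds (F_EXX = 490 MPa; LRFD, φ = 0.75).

L_w = 2 × 380 = 760 mm; section modulus (unit throat) S = 2 × L²/6 = 48130 mm².
Direct shear f_v = P/L_w = 179×10³/760 = 235.5 N/mm.
Moment M = P × e = 179×10³ × 245 = 43855000 N·mm; bending f_b = M/S = 911.1 N/mm.
f_max = √(f_v² + f_b²) = √(235.5² + 911.1²) = 941.1 N/mm.
φr_n = 0.75 × 0.6 × 490 × (0.707 × 14) = 2183 N/mm → adequate.

f_max ≈ 941 N/mm; adequate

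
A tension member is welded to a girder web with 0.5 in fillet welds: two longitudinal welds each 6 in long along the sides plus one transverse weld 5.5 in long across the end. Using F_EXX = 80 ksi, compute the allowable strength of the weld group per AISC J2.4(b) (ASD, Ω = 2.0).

t_e = 0.707 × 0.5 = 0.3535 in.
R_nwl = 0.6 × 80 × 0.3535 × 12 = 203.6 kips (longitudinal, 2 welds).
R_nwt = 0.6 × 80 × 0.3535 × 5.5 = 93.32 kips (transverse, base value).
(i) R_nwl + R_nwt = 296.9 kips; (ii) 0.85 R_nwl + 1.5 R_nwt = 313.1 kips.
R_n = max = 313.1 kips [governs: (ii)]; R_n/Ω = 156.5 kips.

R_n/Ω ≈ 157 kips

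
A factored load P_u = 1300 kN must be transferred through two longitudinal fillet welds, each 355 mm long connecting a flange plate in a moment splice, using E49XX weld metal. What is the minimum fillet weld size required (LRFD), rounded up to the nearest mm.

E49XX → F_EXX = 490 MPa.
Total weld length L = 710 mm.
Required throat t_e = P_u / (φ × 0.6 F_EXX × L) = 1300 / (0.75 × 0.6 × 490 × 710 × 10⁻³) = 8.304 mm.
Required leg w = t_e / 0.707 = 11.75 mm → use 12 mm.

w = 12 mm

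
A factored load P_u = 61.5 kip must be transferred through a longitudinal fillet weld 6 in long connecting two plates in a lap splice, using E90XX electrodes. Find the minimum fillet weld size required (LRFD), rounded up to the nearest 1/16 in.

w = 3/8 in

E90XX → F_EXX = 90 ksi.
Total weld length L = 6 in.
Required throat t_e = P_u / (φ × 0.6 F_EXX × L) = 61.5 / (0.75 × 0.6 × 90 × 6) = 0.2531 in.
Required leg w = t_e / 0.707 = 0.358 in → use 3/8 in.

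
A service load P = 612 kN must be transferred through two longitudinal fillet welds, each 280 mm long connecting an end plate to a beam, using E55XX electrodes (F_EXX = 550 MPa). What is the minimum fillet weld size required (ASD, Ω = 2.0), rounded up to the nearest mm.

Total weld length L = 560 mm.
Required throat t_e = P × Ω / (0.6 F_EXX × L) = 612 × 2.0 / (0.6 × 550 × 560 × 10⁻³) = 6.623 mm.
Required leg w = t_e / 0.707 = 9.368 mm → use 10 mm.

w = 10 mm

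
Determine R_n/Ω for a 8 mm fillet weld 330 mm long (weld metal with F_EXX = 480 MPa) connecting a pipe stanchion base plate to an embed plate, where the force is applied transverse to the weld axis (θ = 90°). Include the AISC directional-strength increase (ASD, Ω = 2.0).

t_e = 0.707 × 8 = 5.656 mm; A_we = 5.656 × 330 = 1866 mm².
Directional factor: 1.0 + 0.5 sin^1.5(90°) = 1.5.
F_nw = 0.6 × 480 × 1.5 = 432 MPa.
R_n/Ω = (432 × 1866) / 2.0 × 10⁻³ = 403.2 kN.

R_n/Ω ≈ 403 kN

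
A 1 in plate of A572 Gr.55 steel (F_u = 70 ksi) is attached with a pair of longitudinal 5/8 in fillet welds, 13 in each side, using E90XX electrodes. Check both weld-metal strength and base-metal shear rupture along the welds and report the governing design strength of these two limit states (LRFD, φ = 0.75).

φR_n ≈ 465 kips (weld metal governs)

E90XX → F_EXX = 90 ksi.
t_e = 0.707 × 0.625 = 0.4419 in; L = 26 in.
Weld metal: φR_n = 0.75 × 0.6 × 90 × 0.4419 × 26 = 465.3 kips.
Base metal (shear rupture): φR_n = 0.75 × 0.6 × 70 × 1 × 26 = 819 kips.
Governing: weld metal.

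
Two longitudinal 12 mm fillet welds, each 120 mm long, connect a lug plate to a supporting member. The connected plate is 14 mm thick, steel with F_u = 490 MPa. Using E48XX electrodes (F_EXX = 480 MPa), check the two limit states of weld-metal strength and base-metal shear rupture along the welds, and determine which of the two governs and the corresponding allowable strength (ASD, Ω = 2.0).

t_e = 0.707 × 12 = 8.484 mm; L = 240 mm.
Weld metal: R_n/Ω = (1/2.0) × 0.6 × 480 × 8.484 × 240 × 10⁻³ = 293.2 kN.
Base metal (shear rupture): R_n/Ω = (1/2.0) × 0.6 × 490 × 14 × 240 × 10⁻³ = 493.9 kN.
Governing: weld metal.

R_n/Ω ≈ 293 kN (weld metal governs)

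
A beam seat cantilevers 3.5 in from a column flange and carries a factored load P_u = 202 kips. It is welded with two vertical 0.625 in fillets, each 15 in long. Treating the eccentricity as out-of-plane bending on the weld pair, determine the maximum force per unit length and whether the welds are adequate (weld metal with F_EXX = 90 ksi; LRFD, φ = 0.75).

L_w = 2 × 15 = 30 in; section modulus (unit throat) S = 2 × L²/6 = 75 in².
Direct shear f_v = P/L_w = 202/30 = 6.733 kip/in.
Moment M = P × e = 202 × 3.5 = 707 kip·in; bending f_b = M/S = 9.427 kip/in.
f_max = √(f_v² + f_b²) = √(6.733² + 9.427²) = 11.58 kip/in.
φr_n = 0.75 × 0.6 × 90 × (0.707 × 0.625) = 17.9 kip/in → adequate.

f_max ≈ 11.6 kip/in; adequate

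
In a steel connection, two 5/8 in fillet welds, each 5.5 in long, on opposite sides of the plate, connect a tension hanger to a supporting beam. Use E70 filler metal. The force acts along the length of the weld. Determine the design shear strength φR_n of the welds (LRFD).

φR_n ≈ 153 kip

E70XX → F_EXX = 70 ksi.
Effective throat t_e = 0.707 × 0.625 = 0.4419 in.
Total length L = 11 in; A_we = 0.4419 × 11 = 4.861 in².
F_nw = 0.6 F_EXX = 0.6 × 70 = 42 ksi.
φR_n = 0.75 × 42 × 4.861 = 153.1 kip.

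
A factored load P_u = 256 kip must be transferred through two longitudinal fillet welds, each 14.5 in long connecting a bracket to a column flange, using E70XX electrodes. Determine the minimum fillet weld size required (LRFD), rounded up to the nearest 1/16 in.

w = 7/16 in

E70XX → F_EXX = 70 ksi.
Total weld length L = 29 in.
Required throat t_e = P_u / (φ × 0.6 F_EXX × L) = 256 / (0.75 × 0.6 × 70 × 29) = 0.2802 in.
Required leg w = t_e / 0.707 = 0.3964 in → use 7/16 in.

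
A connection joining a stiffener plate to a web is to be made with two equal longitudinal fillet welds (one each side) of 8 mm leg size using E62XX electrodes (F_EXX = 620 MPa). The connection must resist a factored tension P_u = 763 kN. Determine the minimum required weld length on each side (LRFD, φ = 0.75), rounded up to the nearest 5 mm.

L = 245 mm on each side

Throat t_e = 0.707 × 8 = 5.656 mm.
φr_n = 0.75 × 0.6 × 620 × 5.656 × 10⁻³ = 1.578 kN/mm.
L_req = P_u / φr_n = 763 / 1.578 = 483.5 mm total.
Per side: 483.5 / 2 = 241.8 mm.
Round up → use L = 245 mm on each side.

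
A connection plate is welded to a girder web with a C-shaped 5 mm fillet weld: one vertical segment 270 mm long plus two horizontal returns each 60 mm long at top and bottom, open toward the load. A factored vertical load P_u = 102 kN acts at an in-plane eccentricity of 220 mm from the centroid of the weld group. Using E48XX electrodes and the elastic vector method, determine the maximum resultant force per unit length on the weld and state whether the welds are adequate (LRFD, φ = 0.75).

E48XX → F_EXX = 480 MPa.
Total weld length L_w = 390 mm. Treat welds as unit-width lines.
Centroid: x̄ = 2×60×30 / 390 = 9.231 mm from the vertical weld.
Polar moment about centroid: J = I_x + I_y = [270³/12 + 2×60×135²] + [270×9.231² + 2(60³/12 + 60×20.77²)] = 3938000 mm³.
Direct shear f_v = P/L_w = 102×10³ / 390 = 261.5 N/mm (vertical).
Torsion M = P·e = 102×10³ × 220 = 22440000 N·mm.
Critical point at (x, y) = (50.77, 135) from centroid. f_tx = M·y/J = 769.3 N/mm; f_ty = M·x/J = 289.3 N/mm.
Resultant f_max = √[f_tx² + (f_v + f_ty)²] = √[769.3² + (261.5 + 289.3)²] = 946.1 N/mm.
Capacity per unit length: φr_n = 0.75 × 0.6 × 480 × (0.707 × 5) = 763.6 N/mm.
946.1 > 763.6 → NOT adequate.

f_max ≈ 946 N/mm; NOT adequate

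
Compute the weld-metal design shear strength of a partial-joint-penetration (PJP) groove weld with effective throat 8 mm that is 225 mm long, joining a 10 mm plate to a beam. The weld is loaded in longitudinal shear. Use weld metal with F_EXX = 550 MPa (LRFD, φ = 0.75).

Effective throat (given) t_e = 8 mm.
A_we = 8 × 225 = 1800 mm².
F_nw = 0.6 F_EXX = 330 MPa.
φR_n = 0.75 × 330 × 1800 × 10⁻³ = 445.5 kN.

φR_n ≈ 446 kN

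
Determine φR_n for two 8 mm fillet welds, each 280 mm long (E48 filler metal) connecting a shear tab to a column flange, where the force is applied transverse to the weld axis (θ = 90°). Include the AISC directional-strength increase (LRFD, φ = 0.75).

E48XX → F_EXX = 480 MPa.
t_e = 0.707 × 8 = 5.656 mm; A_we = 5.656 × 560 = 3167 mm².
Directional factor: 1.0 + 0.5 sin^1.5(90°) = 1.5.
F_nw = 0.6 × 480 × 1.5 = 432 MPa.
φR_n = 0.75 × 432 × 3167 × 10⁻³ = 1026 kN.

φR_n ≈ 1030 kN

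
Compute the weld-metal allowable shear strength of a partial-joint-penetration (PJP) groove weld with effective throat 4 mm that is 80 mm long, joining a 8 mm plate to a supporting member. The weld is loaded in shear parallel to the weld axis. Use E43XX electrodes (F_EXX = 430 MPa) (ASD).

Effective throat (given) t_e = 4 mm.
A_we = 4 × 80 = 320 mm².
F_nw = 0.6 F_EXX = 258 MPa.
R_n/Ω = (258 × 320) / 2.0 × 10⁻³ = 41.28 kN.

R_n/Ω ≈ 41.3 kN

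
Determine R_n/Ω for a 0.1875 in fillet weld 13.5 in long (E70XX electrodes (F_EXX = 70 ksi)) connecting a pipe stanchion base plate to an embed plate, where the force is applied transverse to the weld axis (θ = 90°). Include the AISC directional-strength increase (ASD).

R_n/Ω ≈ 56.4 kips

t_e = 0.707 × 0.1875 = 0.1326 in; A_we = 0.1326 × 13.5 = 1.79 in².
Directional factor: 1.0 + 0.5 sin^1.5(90°) = 1.5.
F_nw = 0.6 × 70 × 1.5 = 63 ksi.
R_n/Ω = (63 × 1.79) / 2.0 = 56.37 kips.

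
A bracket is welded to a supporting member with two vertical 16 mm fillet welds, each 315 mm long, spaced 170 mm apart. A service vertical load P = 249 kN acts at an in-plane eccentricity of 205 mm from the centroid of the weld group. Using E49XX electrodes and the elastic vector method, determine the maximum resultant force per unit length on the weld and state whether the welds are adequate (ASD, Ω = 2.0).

E49XX → F_EXX = 490 MPa.
Total weld length L_w = 630 mm. Treat welds as unit-width lines.
Polar moment about centroid: J = 2[d³/12 + d(b/2)²] = 2[315³/12 + 315×85²] = 9761000 mm³.
Direct shear f_v = P/L_w = 249×10³ / 630 = 395.2 N/mm (vertical).
Torsion M = P·e = 249×10³ × 205 = 51045000 N·mm.
Critical point at (x, y) = (85, 157.5) from centroid. f_tx = M·y/J = 823.6 N/mm; f_ty = M·x/J = 444.5 N/mm.
Resultant f_max = √[f_tx² + (f_v + f_ty)²] = √[823.6² + (395.2 + 444.5)²] = 1176 N/mm.
Capacity per unit length: r_n/Ω = (1/2.0) × 0.6 × 490 × (0.707 × 16) = 1663 N/mm.
1176 ≤ 1663 → adequate.

f_max ≈ 1180 N/mm; adequate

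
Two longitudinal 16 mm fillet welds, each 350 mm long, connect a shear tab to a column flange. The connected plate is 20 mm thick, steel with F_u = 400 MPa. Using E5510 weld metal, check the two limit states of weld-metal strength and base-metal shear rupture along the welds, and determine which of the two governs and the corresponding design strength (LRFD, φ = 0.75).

φR_n ≈ 1960 kN (weld metal governs)

E55XX → F_EXX = 550 MPa.
t_e = 0.707 × 16 = 11.31 mm; L = 700 mm.
Weld metal: φR_n = 0.75 × 0.6 × 550 × 11.31 × 700 × 10⁻³ = 1960 kN.
Base metal (shear rupture): φR_n = 0.75 × 0.6 × 400 × 20 × 700 × 10⁻³ = 2520 kN.
Governing: weld metal.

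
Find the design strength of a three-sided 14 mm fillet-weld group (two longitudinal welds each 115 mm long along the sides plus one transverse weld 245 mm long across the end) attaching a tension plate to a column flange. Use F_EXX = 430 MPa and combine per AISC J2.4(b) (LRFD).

t_e = 0.707 × 14 = 9.898 mm.
R_nwl = 0.6 × 430 × 9.898 × 230 × 10⁻³ = 587.3 kN (longitudinal, 2 welds).
R_nwt = 0.6 × 430 × 9.898 × 245 × 10⁻³ = 625.7 kN (transverse, base value).
(i) R_nwl + R_nwt = 1213 kN; (ii) 0.85 R_nwl + 1.5 R_nwt = 1438 kN.
R_n = max = 1438 kN [governs: (ii)]; φR_n = 1078 kN.

φR_n ≈ 1080 kN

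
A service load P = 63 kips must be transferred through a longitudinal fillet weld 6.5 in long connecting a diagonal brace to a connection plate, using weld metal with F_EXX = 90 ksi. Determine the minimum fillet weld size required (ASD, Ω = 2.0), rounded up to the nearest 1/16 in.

w = 9/16 in

Total weld length L = 6.5 in.
Required throat t_e = P × Ω / (0.6 F_EXX × L) = 63 × 2.0 / (0.6 × 90 × 6.5) = 0.359 in.
Required leg w = t_e / 0.707 = 0.5077 in → use 9/16 in.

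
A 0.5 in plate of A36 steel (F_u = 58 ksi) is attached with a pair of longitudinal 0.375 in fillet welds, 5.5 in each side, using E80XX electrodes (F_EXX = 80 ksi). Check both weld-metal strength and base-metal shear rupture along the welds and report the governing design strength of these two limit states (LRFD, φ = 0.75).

t_e = 0.707 × 0.375 = 0.2651 in; L = 11 in.
Weld metal: φR_n = 0.75 × 0.6 × 80 × 0.2651 × 11 = 105 kips.
Base metal (shear rupture): φR_n = 0.75 × 0.6 × 58 × 0.5 × 11 = 143.5 kips.
Governing: weld metal.

φR_n ≈ 105 kips (weld metal governs)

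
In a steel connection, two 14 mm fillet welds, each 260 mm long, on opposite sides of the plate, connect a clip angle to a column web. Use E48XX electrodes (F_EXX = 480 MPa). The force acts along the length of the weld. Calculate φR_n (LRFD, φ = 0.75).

φR_n ≈ 1110 kN

Effective throat t_e = 0.707 × 14 = 9.898 mm.
Total length L = 520 mm; A_we = 9.898 × 520 = 5147 mm².
F_nw = 0.6 F_EXX = 0.6 × 480 = 288 MPa.
φR_n = 0.75 × 288 × 5147 × 10⁻³ = 1112 kN.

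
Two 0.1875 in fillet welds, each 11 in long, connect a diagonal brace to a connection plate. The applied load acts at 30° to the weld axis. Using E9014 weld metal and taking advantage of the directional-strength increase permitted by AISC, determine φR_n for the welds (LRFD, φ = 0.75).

φR_n ≈ 139 kip

E90XX → F_EXX = 90 ksi.
t_e = 0.707 × 0.1875 = 0.1326 in; A_we = 0.1326 × 22 = 2.916 in².
Directional factor: 1.0 + 0.5 sin^1.5(30°) = 1.177.
F_nw = 0.6 × 90 × 1.177 = 63.55 ksi.
φR_n = 0.75 × 63.55 × 2.916 = 139 kip.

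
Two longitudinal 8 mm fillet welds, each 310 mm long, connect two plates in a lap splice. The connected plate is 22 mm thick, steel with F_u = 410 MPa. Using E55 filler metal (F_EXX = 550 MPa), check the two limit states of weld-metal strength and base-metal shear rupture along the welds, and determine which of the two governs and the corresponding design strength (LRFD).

φR_n ≈ 868 kN (weld metal governs)

t_e = 0.707 × 8 = 5.656 mm; L = 620 mm.
Weld metal: φR_n = 0.75 × 0.6 × 550 × 5.656 × 620 × 10⁻³ = 867.9 kN.
Base metal (shear rupture): φR_n = 0.75 × 0.6 × 410 × 22 × 620 × 10⁻³ = 2517 kN.
Governing: weld metal.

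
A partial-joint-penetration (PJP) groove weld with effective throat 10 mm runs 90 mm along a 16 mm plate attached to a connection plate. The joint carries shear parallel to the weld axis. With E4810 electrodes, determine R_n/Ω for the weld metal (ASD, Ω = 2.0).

R_n/Ω ≈ 130 kN

E48XX → F_EXX = 480 MPa.
Effective throat (given) t_e = 10 mm.
A_we = 10 × 90 = 900 mm².
F_nw = 0.6 F_EXX = 288 MPa.
R_n/Ω = (288 × 900) / 2.0 × 10⁻³ = 129.6 kN.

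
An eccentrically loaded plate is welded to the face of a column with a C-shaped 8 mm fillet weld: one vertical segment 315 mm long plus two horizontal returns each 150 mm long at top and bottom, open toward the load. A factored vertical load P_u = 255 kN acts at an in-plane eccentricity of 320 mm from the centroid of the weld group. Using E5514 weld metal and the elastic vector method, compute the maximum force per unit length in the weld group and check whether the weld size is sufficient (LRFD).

f_max ≈ 1660 N/mm; NOT adequate

E55XX → F_EXX = 550 MPa.
Total weld length L_w = 615 mm. Treat welds as unit-width lines.
Centroid: x̄ = 2×150×75 / 615 = 36.59 mm from the vertical weld.
Polar moment about centroid: J = I_x + I_y = [315³/12 + 2×150×157.5²] + [315×36.59² + 2(150³/12 + 150×38.41²)] = 11470000 mm³.
Direct shear f_v = P/L_w = 255×10³ / 615 = 414.6 N/mm (vertical).
Torsion M = P·e = 255×10³ × 320 = 81600000 N·mm.
Critical point at (x, y) = (113.4, 157.5) from centroid. f_tx = M·y/J = 1120 N/mm; f_ty = M·x/J = 806.6 N/mm.
Resultant f_max = √[f_tx² + (f_v + f_ty)²] = √[1120² + (414.6 + 806.6)²] = 1657 N/mm.
Capacity per unit length: φr_n = 0.75 × 0.6 × 550 × (0.707 × 8) = 1400 N/mm.
1657 > 1400 → NOT adequate.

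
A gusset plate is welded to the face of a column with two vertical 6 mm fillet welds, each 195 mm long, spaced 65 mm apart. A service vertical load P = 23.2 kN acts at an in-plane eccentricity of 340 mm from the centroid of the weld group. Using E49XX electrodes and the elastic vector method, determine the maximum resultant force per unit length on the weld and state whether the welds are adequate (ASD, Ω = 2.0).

f_max ≈ 514 N/mm; adequate

E49XX → F_EXX = 490 MPa.
Total weld length L_w = 390 mm. Treat welds as unit-width lines.
Polar moment about centroid: J = 2[d³/12 + d(b/2)²] = 2[195³/12 + 195×32.5²] = 1648000 mm³.
Direct shear f_v = P/L_w = 23.2×10³ / 390 = 59.49 N/mm (vertical).
Torsion M = P·e = 23.2×10³ × 340 = 7888000 N·mm.
Critical point at (x, y) = (32.5, 97.5) from centroid. f_tx = M·y/J = 466.7 N/mm; f_ty = M·x/J = 155.6 N/mm.
Resultant f_max = √[f_tx² + (f_v + f_ty)²] = √[466.7² + (59.49 + 155.6)²] = 513.9 N/mm.
Capacity per unit length: r_n/Ω = (1/2.0) × 0.6 × 490 × (0.707 × 6) = 623.6 N/mm.
513.9 ≤ 623.6 → adequate.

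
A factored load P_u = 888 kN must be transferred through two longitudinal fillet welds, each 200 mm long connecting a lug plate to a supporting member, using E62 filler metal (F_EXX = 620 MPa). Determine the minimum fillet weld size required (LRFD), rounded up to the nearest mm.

Total weld length L = 400 mm.
Required throat t_e = P_u / (φ × 0.6 F_EXX × L) = 888 / (0.75 × 0.6 × 620 × 400 × 10⁻³) = 7.957 mm.
Required leg w = t_e / 0.707 = 11.25 mm → use 12 mm.

w = 12 mm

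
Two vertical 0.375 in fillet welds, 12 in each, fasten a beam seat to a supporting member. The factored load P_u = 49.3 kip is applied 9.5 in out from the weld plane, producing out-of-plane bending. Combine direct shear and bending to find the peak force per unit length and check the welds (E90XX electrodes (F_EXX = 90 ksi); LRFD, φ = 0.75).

f_max ≈ 9.97 kip/in; adequate

L_w = 2 × 12 = 24 in; section modulus (unit throat) S = 2 × L²/6 = 48 in².
Direct shear f_v = P/L_w = 49.3/24 = 2.054 kip/in.
Moment M = P × e = 49.3 × 9.5 = 468.35 kip·in; bending f_b = M/S = 9.757 kip/in.
f_max = √(f_v² + f_b²) = √(2.054² + 9.757²) = 9.971 kip/in.
φr_n = 0.75 × 0.6 × 90 × (0.707 × 0.375) = 10.74 kip/in → adequate.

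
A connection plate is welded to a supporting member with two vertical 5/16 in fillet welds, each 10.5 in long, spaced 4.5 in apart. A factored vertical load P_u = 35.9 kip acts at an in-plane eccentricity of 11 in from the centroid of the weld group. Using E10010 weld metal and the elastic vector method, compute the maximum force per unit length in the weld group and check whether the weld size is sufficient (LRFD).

f_max ≈ 8.36 kip/in; adequate

E100XX → F_EXX = 100 ksi.
Total weld length L_w = 21 in. Treat welds as unit-width lines.
Polar moment about centroid: J = 2[d³/12 + d(b/2)²] = 2[10.5³/12 + 10.5×2.25²] = 299.2 in³.
Direct shear f_v = P/L_w = 35.9 / 21 = 1.71 kip/in (vertical).
Torsion M = P·e = 35.9 × 11 = 394.9 kip·in.
Critical point at (x, y) = (2.25, 5.25) from centroid. f_tx = M·y/J = 6.928 kip/in; f_ty = M·x/J = 2.969 kip/in.
Resultant f_max = √[f_tx² + (f_v + f_ty)²] = √[6.928² + (1.71 + 2.969)²] = 8.36 kip/in.
Capacity per unit length: φr_n = 0.75 × 0.6 × 100 × (0.707 × 0.3125) = 9.942 kip/in.
8.36 ≤ 9.942 → adequate.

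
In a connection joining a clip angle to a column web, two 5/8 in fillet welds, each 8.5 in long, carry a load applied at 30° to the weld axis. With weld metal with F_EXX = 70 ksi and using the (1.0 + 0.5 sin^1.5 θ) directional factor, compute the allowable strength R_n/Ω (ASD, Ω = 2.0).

R_n/Ω ≈ 186 kips

t_e = 0.707 × 0.625 = 0.4419 in; A_we = 0.4419 × 17 = 7.512 in².
Directional factor: 1.0 + 0.5 sin^1.5(30°) = 1.177.
F_nw = 0.6 × 70 × 1.177 = 49.42 ksi.
R_n/Ω = (49.42 × 7.512) / 2.0 = 185.6 kips.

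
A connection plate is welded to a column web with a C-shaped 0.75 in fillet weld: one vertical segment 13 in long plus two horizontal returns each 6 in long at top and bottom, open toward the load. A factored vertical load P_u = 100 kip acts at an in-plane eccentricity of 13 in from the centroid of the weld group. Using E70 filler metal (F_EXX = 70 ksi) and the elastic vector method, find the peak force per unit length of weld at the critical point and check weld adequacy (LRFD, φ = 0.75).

Total weld length L_w = 25 in. Treat welds as unit-width lines.
Centroid: x̄ = 2×6×3 / 25 = 1.44 in from the vertical weld.
Polar moment about centroid: J = I_x + I_y = [13³/12 + 2×6×6.5²] + [13×1.44² + 2(6³/12 + 6×1.56²)] = 782.2 in³.
Direct shear f_v = P/L_w = 100 / 25 = 4 kip/in (vertical).
Torsion M = P·e = 100 × 13 = 1300 kip·in.
Critical point at (x, y) = (4.56, 6.5) from centroid. f_tx = M·y/J = 10.8 kip/in; f_ty = M·x/J = 7.578 kip/in.
Resultant f_max = √[f_tx² + (f_v + f_ty)²] = √[10.8² + (4 + 7.578)²] = 15.83 kip/in.
Capacity per unit length: φr_n = 0.75 × 0.6 × 70 × (0.707 × 0.75) = 16.7 kip/in.
15.83 ≤ 16.7 → adequate.

f_max ≈ 15.8 kip/in; adequate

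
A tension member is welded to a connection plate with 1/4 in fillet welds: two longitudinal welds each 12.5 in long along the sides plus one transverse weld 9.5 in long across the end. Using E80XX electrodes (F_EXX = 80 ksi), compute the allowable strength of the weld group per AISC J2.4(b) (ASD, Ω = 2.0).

R_n/Ω ≈ 151 kip

t_e = 0.707 × 0.25 = 0.1767 in.
R_nwl = 0.6 × 80 × 0.1767 × 25 = 212.1 kip (longitudinal, 2 welds).
R_nwt = 0.6 × 80 × 0.1767 × 9.5 = 80.6 kip (transverse, base value).
(i) R_nwl + R_nwt = 292.7 kip; (ii) 0.85 R_nwl + 1.5 R_nwt = 301.2 kip.
R_n = max = 301.2 kip [governs: (ii)]; R_n/Ω = 150.6 kip.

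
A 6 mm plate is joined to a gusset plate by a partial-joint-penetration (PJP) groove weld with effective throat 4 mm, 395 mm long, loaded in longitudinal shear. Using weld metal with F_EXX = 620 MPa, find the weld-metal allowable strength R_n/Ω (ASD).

Effective throat (given) t_e = 4 mm.
A_we = 4 × 395 = 1580 mm².
F_nw = 0.6 F_EXX = 372 MPa.
R_n/Ω = (372 × 1580) / 2.0 × 10⁻³ = 293.9 kN.

R_n/Ω ≈ 294 kN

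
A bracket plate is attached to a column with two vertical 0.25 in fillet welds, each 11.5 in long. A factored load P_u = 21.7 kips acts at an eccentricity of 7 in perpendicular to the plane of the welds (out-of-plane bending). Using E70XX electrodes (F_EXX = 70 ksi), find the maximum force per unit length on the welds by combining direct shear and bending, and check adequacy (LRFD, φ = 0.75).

L_w = 2 × 11.5 = 23 in; section modulus (unit throat) S = 2 × L²/6 = 44.08 in².
Direct shear f_v = P/L_w = 21.7/23 = 0.9435 kip/in.
Moment M = P × e = 21.7 × 7 = 151.9 kip·in; bending f_b = M/S = 3.446 kip/in.
f_max = √(f_v² + f_b²) = √(0.9435² + 3.446²) = 3.573 kip/in.
φr_n = 0.75 × 0.6 × 70 × (0.707 × 0.25) = 5.568 kip/in → adequate.

f_max ≈ 3.57 kip/in; adequate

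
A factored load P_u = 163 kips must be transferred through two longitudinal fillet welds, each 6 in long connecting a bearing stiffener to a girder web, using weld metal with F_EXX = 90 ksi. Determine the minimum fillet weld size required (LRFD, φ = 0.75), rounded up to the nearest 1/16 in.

w = 1/2 in

Total weld length L = 12 in.
Required throat t_e = P_u / (φ × 0.6 F_EXX × L) = 163 / (0.75 × 0.6 × 90 × 12) = 0.3354 in.
Required leg w = t_e / 0.707 = 0.4744 in → use 1/2 in.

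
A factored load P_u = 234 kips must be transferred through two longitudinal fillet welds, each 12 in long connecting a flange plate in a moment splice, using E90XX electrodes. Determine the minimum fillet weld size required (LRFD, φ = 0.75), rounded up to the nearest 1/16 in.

E90XX → F_EXX = 90 ksi.
Total weld length L = 24 in.
Required throat t_e = P_u / (φ × 0.6 F_EXX × L) = 234 / (0.75 × 0.6 × 90 × 24) = 0.2407 in.
Required leg w = t_e / 0.707 = 0.3405 in → use 3/8 in.

w = 3/8 in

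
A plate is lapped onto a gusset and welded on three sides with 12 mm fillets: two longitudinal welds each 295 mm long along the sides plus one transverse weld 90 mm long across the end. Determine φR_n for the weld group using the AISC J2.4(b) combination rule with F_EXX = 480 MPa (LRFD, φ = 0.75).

φR_n ≈ 1250 kN

t_e = 0.707 × 12 = 8.484 mm.
R_nwl = 0.6 × 480 × 8.484 × 590 × 10⁻³ = 1442 kN (longitudinal, 2 welds).
R_nwt = 0.6 × 480 × 8.484 × 90 × 10⁻³ = 219.9 kN (transverse, base value).
(i) R_nwl + R_nwt = 1662 kN; (ii) 0.85 R_nwl + 1.5 R_nwt = 1555 kN.
R_n = max = 1662 kN [governs: (i)]; φR_n = 1246 kN.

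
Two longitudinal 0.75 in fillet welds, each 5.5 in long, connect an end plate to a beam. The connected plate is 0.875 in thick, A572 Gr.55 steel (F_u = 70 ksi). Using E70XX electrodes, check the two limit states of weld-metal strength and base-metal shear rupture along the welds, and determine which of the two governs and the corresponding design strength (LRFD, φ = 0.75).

E70XX → F_EXX = 70 ksi.
t_e = 0.707 × 0.75 = 0.5302 in; L = 11 in.
Weld metal: φR_n = 0.75 × 0.6 × 70 × 0.5302 × 11 = 183.7 kips.
Base metal (shear rupture): φR_n = 0.75 × 0.6 × 70 × 0.875 × 11 = 303.2 kips.
Governing: weld metal.

φR_n ≈ 184 kips (weld metal governs)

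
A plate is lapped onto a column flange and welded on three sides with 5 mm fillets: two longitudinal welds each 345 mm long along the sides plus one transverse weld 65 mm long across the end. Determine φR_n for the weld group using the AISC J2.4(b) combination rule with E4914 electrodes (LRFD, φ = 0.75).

E49XX → F_EXX = 490 MPa.
t_e = 0.707 × 5 = 3.535 mm.
R_nwl = 0.6 × 490 × 3.535 × 690 × 10⁻³ = 717.1 kN (longitudinal, 2 welds).
R_nwt = 0.6 × 490 × 3.535 × 65 × 10⁻³ = 67.55 kN (transverse, base value).
(i) R_nwl + R_nwt = 784.7 kN; (ii) 0.85 R_nwl + 1.5 R_nwt = 710.9 kN.
R_n = max = 784.7 kN [governs: (i)]; φR_n = 588.5 kN.

φR_n ≈ 588 kN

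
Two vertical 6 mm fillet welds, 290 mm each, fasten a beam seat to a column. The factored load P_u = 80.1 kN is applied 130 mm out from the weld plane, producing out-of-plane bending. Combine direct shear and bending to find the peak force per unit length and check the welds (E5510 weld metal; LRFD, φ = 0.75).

E55XX → F_EXX = 550 MPa.
L_w = 2 × 290 = 580 mm; section modulus (unit throat) S = 2 × L²/6 = 28030 mm².
Direct shear f_v = P/L_w = 80.1×10³/580 = 138.1 N/mm.
Moment M = P × e = 80.1×10³ × 130 = 10413000 N·mm; bending f_b = M/S = 371.5 N/mm.
f_max = √(f_v² + f_b²) = √(138.1² + 371.5²) = 396.3 N/mm.
φr_n = 0.75 × 0.6 × 550 × (0.707 × 6) = 1050 N/mm → adequate.

f_max ≈ 396 N/mm; adequate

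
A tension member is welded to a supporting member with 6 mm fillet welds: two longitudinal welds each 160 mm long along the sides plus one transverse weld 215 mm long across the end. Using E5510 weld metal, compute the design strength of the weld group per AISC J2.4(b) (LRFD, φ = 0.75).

E55XX → F_EXX = 550 MPa.
t_e = 0.707 × 6 = 4.242 mm.
R_nwl = 0.6 × 550 × 4.242 × 320 × 10⁻³ = 448 kN (longitudinal, 2 welds).
R_nwt = 0.6 × 550 × 4.242 × 215 × 10⁻³ = 301 kN (transverse, base value).
(i) R_nwl + R_nwt = 748.9 kN; (ii) 0.85 R_nwl + 1.5 R_nwt = 832.2 kN.
R_n = max = 832.2 kN [governs: (ii)]; φR_n = 624.2 kN.

φR_n ≈ 624 kN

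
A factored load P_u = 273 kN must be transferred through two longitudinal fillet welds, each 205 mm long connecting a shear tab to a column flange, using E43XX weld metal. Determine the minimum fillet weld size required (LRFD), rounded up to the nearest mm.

E43XX → F_EXX = 430 MPa.
Total weld length L = 410 mm.
Required throat t_e = P_u / (φ × 0.6 F_EXX × L) = 273 / (0.75 × 0.6 × 430 × 410 × 10⁻³) = 3.441 mm.
Required leg w = t_e / 0.707 = 4.867 mm → use 5 mm.

w = 5 mm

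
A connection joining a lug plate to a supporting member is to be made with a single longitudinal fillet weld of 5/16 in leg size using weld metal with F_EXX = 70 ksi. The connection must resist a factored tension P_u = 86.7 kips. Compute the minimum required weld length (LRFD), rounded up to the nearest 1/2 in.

Throat t_e = 0.707 × 0.3125 = 0.2209 in.
φr_n = 0.75 × 0.6 × 70 × 0.2209 = 6.96 kips/in.
L_req = P_u / φr_n = 86.7 / 6.96 = 12.46 in total.
Round up → use L = 12.5 in.

L = 12.5 in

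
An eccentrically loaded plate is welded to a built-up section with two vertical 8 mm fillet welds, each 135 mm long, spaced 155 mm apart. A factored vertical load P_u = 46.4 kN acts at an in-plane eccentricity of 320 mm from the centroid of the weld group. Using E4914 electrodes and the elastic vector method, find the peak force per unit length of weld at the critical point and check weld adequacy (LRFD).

f_max ≈ 888 N/mm; adequate

E49XX → F_EXX = 490 MPa.
Total weld length L_w = 270 mm. Treat welds as unit-width lines.
Polar moment about centroid: J = 2[d³/12 + d(b/2)²] = 2[135³/12 + 135×77.5²] = 2032000 mm³.
Direct shear f_v = P/L_w = 46.4×10³ / 270 = 171.9 N/mm (vertical).
Torsion M = P·e = 46.4×10³ × 320 = 14848000 N·mm.
Critical point at (x, y) = (77.5, 67.5) from centroid. f_tx = M·y/J = 493.3 N/mm; f_ty = M·x/J = 566.4 N/mm.
Resultant f_max = √[f_tx² + (f_v + f_ty)²] = √[493.3² + (171.9 + 566.4)²] = 887.9 N/mm.
Capacity per unit length: φr_n = 0.75 × 0.6 × 490 × (0.707 × 8) = 1247 N/mm.
887.9 ≤ 1247 → adequate.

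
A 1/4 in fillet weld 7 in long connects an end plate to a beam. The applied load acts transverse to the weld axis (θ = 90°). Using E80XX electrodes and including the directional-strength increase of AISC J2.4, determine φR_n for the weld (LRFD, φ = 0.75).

E80XX → F_EXX = 80 ksi.
t_e = 0.707 × 0.25 = 0.1767 in; A_we = 0.1767 × 7 = 1.237 in².
Directional factor: 1.0 + 0.5 sin^1.5(90°) = 1.5.
F_nw = 0.6 × 80 × 1.5 = 72 ksi.
φR_n = 0.75 × 72 × 1.237 = 66.81 kip.

φR_n ≈ 66.8 kip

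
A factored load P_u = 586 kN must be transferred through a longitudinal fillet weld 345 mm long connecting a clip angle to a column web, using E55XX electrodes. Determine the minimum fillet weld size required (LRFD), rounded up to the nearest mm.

E55XX → F_EXX = 550 MPa.
Total weld length L = 345 mm.
Required throat t_e = P_u / (φ × 0.6 F_EXX × L) = 586 / (0.75 × 0.6 × 550 × 345 × 10⁻³) = 6.863 mm.
Required leg w = t_e / 0.707 = 9.707 mm → use 10 mm.

w = 10 mm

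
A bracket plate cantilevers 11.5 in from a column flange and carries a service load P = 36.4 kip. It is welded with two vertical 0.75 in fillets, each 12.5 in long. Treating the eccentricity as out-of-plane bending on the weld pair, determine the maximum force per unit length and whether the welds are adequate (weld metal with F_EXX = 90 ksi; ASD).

f_max ≈ 8.17 kip/in; adequate

L_w = 2 × 12.5 = 25 in; section modulus (unit throat) S = 2 × L²/6 = 52.08 in².
Direct shear f_v = P/L_w = 36.4/25 = 1.456 kip/in.
Moment M = P × e = 36.4 × 11.5 = 418.6 kip·in; bending f_b = M/S = 8.037 kip/in.
f_max = √(f_v² + f_b²) = √(1.456² + 8.037²) = 8.168 kip/in.
r_n/Ω = (1/2.0) × 0.6 × 90 × (0.707 × 0.75) = 14.32 kip/in → adequate.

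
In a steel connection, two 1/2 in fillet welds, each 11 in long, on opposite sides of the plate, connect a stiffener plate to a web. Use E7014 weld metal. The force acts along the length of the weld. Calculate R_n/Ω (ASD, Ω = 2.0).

E70XX → F_EXX = 70 ksi.
Effective throat t_e = 0.707 × 0.5 = 0.3535 in.
Total length L = 22 in; A_we = 0.3535 × 22 = 7.777 in².
F_nw = 0.6 F_EXX = 0.6 × 70 = 42 ksi.
R_n = 42 × 7.777 = 326.6 kip; R_n/Ω = 326.6/2.0 = 163.3 kip.

R_n/Ω ≈ 163 kip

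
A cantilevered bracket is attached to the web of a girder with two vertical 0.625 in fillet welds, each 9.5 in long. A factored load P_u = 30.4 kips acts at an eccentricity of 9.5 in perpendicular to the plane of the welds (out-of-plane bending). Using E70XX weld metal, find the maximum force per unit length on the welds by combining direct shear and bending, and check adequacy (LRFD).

f_max ≈ 9.73 kip/in; adequate

E70XX → F_EXX = 70 ksi.
L_w = 2 × 9.5 = 19 in; section modulus (unit throat) S = 2 × L²/6 = 30.08 in².
Direct shear f_v = P/L_w = 30.4/19 = 1.6 kip/in.
Moment M = P × e = 30.4 × 9.5 = 288.8 kip·in; bending f_b = M/S = 9.6 kip/in.
f_max = √(f_v² + f_b²) = √(1.6² + 9.6²) = 9.732 kip/in.
φr_n = 0.75 × 0.6 × 70 × (0.707 × 0.625) = 13.92 kip/in → adequate.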